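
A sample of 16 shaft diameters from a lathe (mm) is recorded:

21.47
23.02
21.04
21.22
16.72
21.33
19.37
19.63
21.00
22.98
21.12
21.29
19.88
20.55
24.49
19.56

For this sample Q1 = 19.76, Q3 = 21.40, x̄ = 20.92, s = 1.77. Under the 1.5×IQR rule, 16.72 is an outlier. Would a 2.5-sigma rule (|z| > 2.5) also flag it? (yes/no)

no

z = (16.72 − 20.92) / 1.77 = -2.37.
|z| = 2.37 ≤ 2.5.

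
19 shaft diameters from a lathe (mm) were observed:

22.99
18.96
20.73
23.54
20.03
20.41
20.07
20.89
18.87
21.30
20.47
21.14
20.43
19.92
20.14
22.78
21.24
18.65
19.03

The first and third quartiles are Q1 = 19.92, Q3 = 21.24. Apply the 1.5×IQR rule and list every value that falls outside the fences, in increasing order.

23.54

IQR = Q3 − Q1 = 21.24 − 19.92 = 1.32.
Lower fence = Q1 − 1.5·IQR = 19.92 − 1.98 = 17.94.
Upper fence = Q3 + 1.5·IQR = 21.24 + 1.98 = 23.22.
23.54 > 23.22 → outlier.
All remaining values lie within [17.94, 23.22].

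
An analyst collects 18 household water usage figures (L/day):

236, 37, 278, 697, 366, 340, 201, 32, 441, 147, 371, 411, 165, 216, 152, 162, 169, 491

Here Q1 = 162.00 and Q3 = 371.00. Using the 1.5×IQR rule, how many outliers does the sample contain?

IQR = 209.00; fences at 162.00 − 313.50 = -151.50 and 371.00 + 313.50 = 684.50.
Outside the cutoffs: 697.

1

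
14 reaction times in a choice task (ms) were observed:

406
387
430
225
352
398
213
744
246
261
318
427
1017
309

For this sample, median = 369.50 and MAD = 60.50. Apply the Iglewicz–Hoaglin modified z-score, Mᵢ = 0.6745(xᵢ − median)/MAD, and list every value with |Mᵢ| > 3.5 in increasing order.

744, 1017

|Mᵢ| > 3.5 ⇔ |xᵢ − 369.50| > 3.5·60.50/0.6745 = 313.94.
So outliers lie outside [55.56, 683.44].
744: M = 4.18 → outlier.
1017: M = 7.22 → outlier.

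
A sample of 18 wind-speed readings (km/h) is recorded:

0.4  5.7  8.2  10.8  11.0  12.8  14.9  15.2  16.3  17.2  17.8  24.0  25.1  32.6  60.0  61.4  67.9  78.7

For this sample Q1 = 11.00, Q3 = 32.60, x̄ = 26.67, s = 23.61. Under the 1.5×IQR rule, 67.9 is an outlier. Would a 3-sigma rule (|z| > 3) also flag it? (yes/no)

z = (67.9 − 26.67) / 23.61 = 1.75.
|z| = 1.75 ≤ 3.

no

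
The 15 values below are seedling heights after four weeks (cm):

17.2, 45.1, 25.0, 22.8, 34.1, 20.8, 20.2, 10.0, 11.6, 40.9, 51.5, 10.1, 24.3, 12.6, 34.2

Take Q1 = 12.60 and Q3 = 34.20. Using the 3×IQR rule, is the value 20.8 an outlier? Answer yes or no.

no

IQR = Q3 − Q1 = 34.20 − 12.60 = 21.60.
Lower fence = Q1 − 3·IQR = 12.60 − 64.80 = -52.20.
Upper fence = Q3 + 3·IQR = 34.20 + 64.80 = 99.00.
20.8 lies within [-52.20, 99.00].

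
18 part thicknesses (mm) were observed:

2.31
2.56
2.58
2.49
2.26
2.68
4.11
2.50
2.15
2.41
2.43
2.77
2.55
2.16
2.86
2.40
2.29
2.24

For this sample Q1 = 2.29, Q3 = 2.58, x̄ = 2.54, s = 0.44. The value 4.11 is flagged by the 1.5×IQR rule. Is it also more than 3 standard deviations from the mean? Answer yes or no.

yes

z = (4.11 − 2.54) / 0.44 = 3.57.
|z| = 3.57 > 3.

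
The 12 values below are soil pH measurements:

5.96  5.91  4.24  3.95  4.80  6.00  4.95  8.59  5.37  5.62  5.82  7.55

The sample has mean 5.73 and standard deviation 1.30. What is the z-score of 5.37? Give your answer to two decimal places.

-0.28

z = (5.37 − 5.73) / 1.30 = -0.28.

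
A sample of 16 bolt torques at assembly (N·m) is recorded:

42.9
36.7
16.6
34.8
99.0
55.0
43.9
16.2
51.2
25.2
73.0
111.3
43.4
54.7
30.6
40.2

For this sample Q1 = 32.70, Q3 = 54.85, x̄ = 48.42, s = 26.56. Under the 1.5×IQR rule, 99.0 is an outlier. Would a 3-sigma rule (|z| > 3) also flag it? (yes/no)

no

z = (99.0 − 48.42) / 26.56 = 1.90.
|z| = 1.90 ≤ 3.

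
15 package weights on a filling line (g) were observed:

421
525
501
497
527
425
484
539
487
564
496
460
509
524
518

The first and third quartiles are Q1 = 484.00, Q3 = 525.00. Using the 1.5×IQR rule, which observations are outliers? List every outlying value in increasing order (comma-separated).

IQR = Q3 − Q1 = 525.00 − 484.00 = 41.00.
Lower fence = Q1 − 1.5·IQR = 484.00 − 61.50 = 422.50.
Upper fence = Q3 + 1.5·IQR = 525.00 + 61.50 = 586.50.
421 < 422.50 → outlier.
All remaining values lie within [422.50, 586.50].

421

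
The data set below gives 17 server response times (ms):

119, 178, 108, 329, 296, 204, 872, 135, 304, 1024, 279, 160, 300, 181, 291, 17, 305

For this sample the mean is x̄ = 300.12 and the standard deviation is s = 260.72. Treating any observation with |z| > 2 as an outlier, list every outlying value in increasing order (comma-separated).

Cutoffs at x̄ ± 2s: 300.12 ± 2·260.72 = [-221.32, 821.56].
872: z = 2.19, |z| > 2 → outlier.
1024: z = 2.78, |z| > 2 → outlier.
Every other value lies within [-221.32, 821.56].

872, 1024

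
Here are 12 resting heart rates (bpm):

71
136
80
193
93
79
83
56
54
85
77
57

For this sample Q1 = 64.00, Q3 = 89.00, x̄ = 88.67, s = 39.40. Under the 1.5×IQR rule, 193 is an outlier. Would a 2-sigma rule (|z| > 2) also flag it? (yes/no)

yes

z = (193 − 88.67) / 39.40 = 2.65.
|z| = 2.65 > 2.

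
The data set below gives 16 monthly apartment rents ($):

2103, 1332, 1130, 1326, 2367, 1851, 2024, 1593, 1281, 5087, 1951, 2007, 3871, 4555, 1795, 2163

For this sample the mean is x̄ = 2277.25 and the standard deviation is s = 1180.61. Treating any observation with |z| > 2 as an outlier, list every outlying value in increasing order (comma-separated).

Cutoffs at x̄ ± 2s: 2277.25 ± 2·1180.61 = [-83.97, 4638.47].
5087: z = 2.38, |z| > 2 → outlier.
Every other value lies within [-83.97, 4638.47].

5087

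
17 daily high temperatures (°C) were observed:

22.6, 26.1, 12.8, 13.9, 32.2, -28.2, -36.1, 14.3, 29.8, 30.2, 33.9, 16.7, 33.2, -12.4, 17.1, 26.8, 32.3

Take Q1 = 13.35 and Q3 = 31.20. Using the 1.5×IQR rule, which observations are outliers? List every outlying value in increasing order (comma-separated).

IQR = Q3 − Q1 = 31.20 − 13.35 = 17.85.
Lower fence = Q1 − 1.5·IQR = 13.35 − 26.775 = -13.425.
Upper fence = Q3 + 1.5·IQR = 31.20 + 26.775 = 57.975.
-36.1 < -13.425 → outlier.
-28.2 < -13.425 → outlier.
All remaining values lie within [-13.425, 57.975].

-36.1, -28.2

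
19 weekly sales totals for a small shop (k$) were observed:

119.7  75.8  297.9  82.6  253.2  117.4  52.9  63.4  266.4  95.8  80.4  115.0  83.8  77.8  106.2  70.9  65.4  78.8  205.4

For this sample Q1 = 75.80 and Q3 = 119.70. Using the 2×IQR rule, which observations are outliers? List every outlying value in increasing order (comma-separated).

IQR = Q3 − Q1 = 119.70 − 75.80 = 43.90.
Lower fence = Q1 − 2·IQR = 75.80 − 87.80 = -12.00.
Upper fence = Q3 + 2·IQR = 119.70 + 87.80 = 207.50.
253.2 > 207.50 → outlier.
266.4 > 207.50 → outlier.
297.9 > 207.50 → outlier.
All remaining values lie within [-12.00, 207.50].

253.2, 266.4, 297.9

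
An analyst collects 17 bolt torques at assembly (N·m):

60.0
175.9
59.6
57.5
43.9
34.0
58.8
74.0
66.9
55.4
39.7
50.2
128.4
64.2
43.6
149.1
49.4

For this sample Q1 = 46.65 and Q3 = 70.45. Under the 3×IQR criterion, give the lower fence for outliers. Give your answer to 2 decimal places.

-24.75

IQR = Q3 − Q1 = 70.45 − 46.65 = 23.80.
Lower fence = Q1 − 3·IQR = 46.65 − 71.40 = -24.75.
Upper fence = Q3 + 3·IQR = 70.45 + 71.40 = 141.85.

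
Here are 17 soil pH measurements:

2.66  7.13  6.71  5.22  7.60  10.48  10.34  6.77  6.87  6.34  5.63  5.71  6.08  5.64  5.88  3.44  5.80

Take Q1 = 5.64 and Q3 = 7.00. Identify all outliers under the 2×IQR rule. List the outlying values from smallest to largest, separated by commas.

IQR = Q3 − Q1 = 7.00 − 5.64 = 1.36.
Lower fence = Q1 − 2·IQR = 5.64 − 2.72 = 2.92.
Upper fence = Q3 + 2·IQR = 7.00 + 2.72 = 9.72.
2.66 < 2.92 → outlier.
10.34 > 9.72 → outlier.
10.48 > 9.72 → outlier.
All remaining values lie within [2.92, 9.72].

2.66, 10.34, 10.48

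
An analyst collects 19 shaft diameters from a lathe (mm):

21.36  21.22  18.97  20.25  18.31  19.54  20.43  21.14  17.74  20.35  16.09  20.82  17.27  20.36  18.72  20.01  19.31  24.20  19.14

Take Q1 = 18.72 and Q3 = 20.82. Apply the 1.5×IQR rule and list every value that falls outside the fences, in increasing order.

24.20

IQR = Q3 − Q1 = 20.82 − 18.72 = 2.10.
Lower fence = Q1 − 1.5·IQR = 18.72 − 3.15 = 15.57.
Upper fence = Q3 + 1.5·IQR = 20.82 + 3.15 = 23.97.
24.20 > 23.97 → outlier.
All remaining values lie within [15.57, 23.97].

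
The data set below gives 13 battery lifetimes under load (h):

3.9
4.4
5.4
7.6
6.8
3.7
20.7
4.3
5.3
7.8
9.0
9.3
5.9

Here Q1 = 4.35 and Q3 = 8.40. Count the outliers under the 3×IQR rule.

IQR = 4.05; fences at 4.35 − 12.15 = -7.80 and 8.40 + 12.15 = 20.55.
Outside the cutoffs: 20.7.

1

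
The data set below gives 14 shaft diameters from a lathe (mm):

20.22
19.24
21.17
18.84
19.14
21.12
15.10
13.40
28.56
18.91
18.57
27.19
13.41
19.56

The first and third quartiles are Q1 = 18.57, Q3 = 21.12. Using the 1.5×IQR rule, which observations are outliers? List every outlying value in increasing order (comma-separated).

13.40, 13.41, 27.19, 28.56

IQR = Q3 − Q1 = 21.12 − 18.57 = 2.55.
Lower fence = Q1 − 1.5·IQR = 18.57 − 3.825 = 14.745.
Upper fence = Q3 + 1.5·IQR = 21.12 + 3.825 = 24.945.
13.40 < 14.745 → outlier.
13.41 < 14.745 → outlier.
27.19 > 24.945 → outlier.
28.56 > 24.945 → outlier.
All remaining values lie within [14.745, 24.945].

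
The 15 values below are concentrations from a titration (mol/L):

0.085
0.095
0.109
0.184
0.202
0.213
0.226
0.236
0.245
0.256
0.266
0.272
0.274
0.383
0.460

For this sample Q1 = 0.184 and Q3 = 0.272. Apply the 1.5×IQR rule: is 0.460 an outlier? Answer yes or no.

yes

IQR = Q3 − Q1 = 0.272 − 0.184 = 0.088.
Lower fence = Q1 − 1.5·IQR = 0.184 − 0.132 = 0.052.
Upper fence = Q3 + 1.5·IQR = 0.272 + 0.132 = 0.404.
0.460 lies above the upper fence.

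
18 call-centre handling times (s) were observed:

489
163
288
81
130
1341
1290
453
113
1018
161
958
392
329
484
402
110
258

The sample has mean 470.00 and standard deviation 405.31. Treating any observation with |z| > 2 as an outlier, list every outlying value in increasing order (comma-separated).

Cutoffs at x̄ ± 2s: 470.00 ± 2·405.31 = [-340.62, 1280.62].
1290: z = 2.02, |z| > 2 → outlier.
1341: z = 2.15, |z| > 2 → outlier.
Every other value lies within [-340.62, 1280.62].

1290, 1341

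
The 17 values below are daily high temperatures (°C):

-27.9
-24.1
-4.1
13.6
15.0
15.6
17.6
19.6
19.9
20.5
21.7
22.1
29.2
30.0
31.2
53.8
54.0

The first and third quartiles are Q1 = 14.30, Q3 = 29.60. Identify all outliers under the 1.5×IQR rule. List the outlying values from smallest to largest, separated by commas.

-27.9, -24.1, 53.8, 54.0

IQR = Q3 − Q1 = 29.60 − 14.30 = 15.30.
Lower fence = Q1 − 1.5·IQR = 14.30 − 22.95 = -8.65.
Upper fence = Q3 + 1.5·IQR = 29.60 + 22.95 = 52.55.
-27.9 < -8.65 → outlier.
-24.1 < -8.65 → outlier.
53.8 > 52.55 → outlier.
54.0 > 52.55 → outlier.
All remaining values lie within [-8.65, 52.55].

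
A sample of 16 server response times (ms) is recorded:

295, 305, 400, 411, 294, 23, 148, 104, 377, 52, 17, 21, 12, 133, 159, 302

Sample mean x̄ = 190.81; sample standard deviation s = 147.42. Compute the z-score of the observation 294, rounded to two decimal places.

0.70

z = (294 − 190.81) / 147.42 = 0.70.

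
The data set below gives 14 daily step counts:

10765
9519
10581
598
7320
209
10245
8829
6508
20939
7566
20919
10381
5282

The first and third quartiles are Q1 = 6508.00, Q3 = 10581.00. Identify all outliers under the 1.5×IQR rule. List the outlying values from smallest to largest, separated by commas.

209, 20919, 20939

IQR = Q3 − Q1 = 10581.00 − 6508.00 = 4073.00.
Lower fence = Q1 − 1.5·IQR = 6508.00 − 6109.50 = 398.50.
Upper fence = Q3 + 1.5·IQR = 10581.00 + 6109.50 = 16690.50.
209 < 398.50 → outlier.
20919 > 16690.50 → outlier.
20939 > 16690.50 → outlier.
All remaining values lie within [398.50, 16690.50].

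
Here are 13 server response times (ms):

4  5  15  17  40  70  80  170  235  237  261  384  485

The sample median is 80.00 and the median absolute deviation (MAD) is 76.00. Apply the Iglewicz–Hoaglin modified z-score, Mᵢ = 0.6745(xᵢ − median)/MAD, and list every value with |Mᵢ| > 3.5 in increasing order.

485

|Mᵢ| > 3.5 ⇔ |xᵢ − 80.00| > 3.5·76.00/0.6745 = 394.37.
So outliers lie outside [-314.37, 474.37].
485: M = 3.59 → outlier.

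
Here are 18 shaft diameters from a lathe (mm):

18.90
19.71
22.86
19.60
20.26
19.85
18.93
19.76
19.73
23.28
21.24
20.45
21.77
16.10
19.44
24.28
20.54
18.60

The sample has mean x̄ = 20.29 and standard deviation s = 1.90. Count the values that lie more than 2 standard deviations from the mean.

2

Cutoffs: x̄ ± 2s = [16.49, 24.09].
Outside the cutoffs: 16.10, 24.28.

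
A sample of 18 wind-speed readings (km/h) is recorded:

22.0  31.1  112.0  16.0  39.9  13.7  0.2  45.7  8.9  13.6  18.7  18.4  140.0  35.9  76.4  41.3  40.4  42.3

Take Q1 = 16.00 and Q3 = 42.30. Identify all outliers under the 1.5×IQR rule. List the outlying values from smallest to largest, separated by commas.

112.0, 140.0

IQR = Q3 − Q1 = 42.30 − 16.00 = 26.30.
Lower fence = Q1 − 1.5·IQR = 16.00 − 39.45 = -23.45.
Upper fence = Q3 + 1.5·IQR = 42.30 + 39.45 = 81.75.
112.0 > 81.75 → outlier.
140.0 > 81.75 → outlier.
All remaining values lie within [-23.45, 81.75].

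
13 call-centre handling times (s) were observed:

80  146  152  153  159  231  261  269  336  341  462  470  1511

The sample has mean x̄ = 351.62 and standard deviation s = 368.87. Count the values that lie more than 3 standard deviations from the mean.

Cutoffs: x̄ ± 3s = [-754.99, 1458.23].
Outside the cutoffs: 1511.

1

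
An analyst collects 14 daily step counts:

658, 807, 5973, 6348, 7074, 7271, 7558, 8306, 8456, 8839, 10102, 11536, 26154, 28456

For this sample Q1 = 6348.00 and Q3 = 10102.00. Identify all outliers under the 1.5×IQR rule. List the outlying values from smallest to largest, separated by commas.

658, 26154, 28456

IQR = Q3 − Q1 = 10102.00 − 6348.00 = 3754.00.
Lower fence = Q1 − 1.5·IQR = 6348.00 − 5631.00 = 717.00.
Upper fence = Q3 + 1.5·IQR = 10102.00 + 5631.00 = 15733.00.
658 < 717.00 → outlier.
26154 > 15733.00 → outlier.
28456 > 15733.00 → outlier.
All remaining values lie within [717.00, 15733.00].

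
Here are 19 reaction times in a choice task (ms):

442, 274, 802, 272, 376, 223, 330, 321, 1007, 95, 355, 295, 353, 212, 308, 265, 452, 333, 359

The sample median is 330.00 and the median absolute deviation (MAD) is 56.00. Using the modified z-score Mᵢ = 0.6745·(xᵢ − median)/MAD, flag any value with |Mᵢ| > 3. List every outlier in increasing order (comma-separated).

802, 1007

|Mᵢ| > 3 ⇔ |xᵢ − 330.00| > 3·56.00/0.6745 = 249.07.
So outliers lie outside [80.93, 579.07].
802: M = 5.69 → outlier.
1007: M = 8.15 → outlier.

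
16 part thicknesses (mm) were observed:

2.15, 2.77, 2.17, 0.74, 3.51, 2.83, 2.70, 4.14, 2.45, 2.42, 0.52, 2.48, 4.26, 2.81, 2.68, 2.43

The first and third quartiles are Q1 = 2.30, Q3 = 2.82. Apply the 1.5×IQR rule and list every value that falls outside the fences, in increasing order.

IQR = Q3 − Q1 = 2.82 − 2.30 = 0.52.
Lower fence = Q1 − 1.5·IQR = 2.30 − 0.78 = 1.52.
Upper fence = Q3 + 1.5·IQR = 2.82 + 0.78 = 3.60.
0.52 < 1.52 → outlier.
0.74 < 1.52 → outlier.
4.14 > 3.60 → outlier.
4.26 > 3.60 → outlier.
All remaining values lie within [1.52, 3.60].

0.52, 0.74, 4.14, 4.26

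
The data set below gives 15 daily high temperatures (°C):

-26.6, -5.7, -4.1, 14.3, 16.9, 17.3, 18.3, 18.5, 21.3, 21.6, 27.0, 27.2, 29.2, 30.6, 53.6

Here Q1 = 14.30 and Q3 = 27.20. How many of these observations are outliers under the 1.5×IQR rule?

3

IQR = 12.90; fences at 14.30 − 19.35 = -5.05 and 27.20 + 19.35 = 46.55.
Outside the cutoffs: -26.6, -5.7, 53.6.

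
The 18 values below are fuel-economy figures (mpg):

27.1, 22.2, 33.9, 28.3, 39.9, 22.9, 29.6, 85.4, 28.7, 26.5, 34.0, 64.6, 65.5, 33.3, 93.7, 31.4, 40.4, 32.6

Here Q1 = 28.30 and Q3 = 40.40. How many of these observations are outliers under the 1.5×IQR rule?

IQR = 12.10; fences at 28.30 − 18.15 = 10.15 and 40.40 + 18.15 = 58.55.
Outside the cutoffs: 64.6, 65.5, 85.4, 93.7.

4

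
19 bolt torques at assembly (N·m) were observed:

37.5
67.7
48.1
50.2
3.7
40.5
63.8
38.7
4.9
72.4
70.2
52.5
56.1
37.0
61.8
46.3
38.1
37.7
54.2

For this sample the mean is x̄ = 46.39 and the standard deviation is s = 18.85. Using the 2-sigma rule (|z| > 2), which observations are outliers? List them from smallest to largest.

3.7, 4.9

Cutoffs at x̄ ± 2s: 46.39 ± 2·18.85 = [8.69, 84.09].
3.7: z = -2.26, |z| > 2 → outlier.
4.9: z = -2.20, |z| > 2 → outlier.
Every other value lies within [8.69, 84.09].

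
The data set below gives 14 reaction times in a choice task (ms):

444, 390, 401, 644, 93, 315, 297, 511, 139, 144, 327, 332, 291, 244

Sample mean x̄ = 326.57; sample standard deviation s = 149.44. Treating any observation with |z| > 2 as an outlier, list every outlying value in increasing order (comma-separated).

Cutoffs at x̄ ± 2s: 326.57 ± 2·149.44 = [27.69, 625.45].
644: z = 2.12, |z| > 2 → outlier.
Every other value lies within [27.69, 625.45].

644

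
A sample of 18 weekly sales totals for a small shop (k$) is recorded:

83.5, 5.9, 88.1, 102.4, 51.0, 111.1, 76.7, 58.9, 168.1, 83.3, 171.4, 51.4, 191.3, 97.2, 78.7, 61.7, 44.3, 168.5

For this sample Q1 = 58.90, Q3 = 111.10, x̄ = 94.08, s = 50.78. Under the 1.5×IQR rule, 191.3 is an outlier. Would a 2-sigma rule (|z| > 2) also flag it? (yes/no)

z = (191.3 − 94.08) / 50.78 = 1.91.
|z| = 1.91 ≤ 2.

no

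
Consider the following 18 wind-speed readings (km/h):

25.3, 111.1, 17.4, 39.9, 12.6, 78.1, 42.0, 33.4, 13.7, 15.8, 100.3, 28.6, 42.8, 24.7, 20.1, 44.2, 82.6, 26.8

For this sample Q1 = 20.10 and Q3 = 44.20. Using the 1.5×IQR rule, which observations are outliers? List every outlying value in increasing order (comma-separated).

IQR = Q3 − Q1 = 44.20 − 20.10 = 24.10.
Lower fence = Q1 − 1.5·IQR = 20.10 − 36.15 = -16.05.
Upper fence = Q3 + 1.5·IQR = 44.20 + 36.15 = 80.35.
82.6 > 80.35 → outlier.
100.3 > 80.35 → outlier.
111.1 > 80.35 → outlier.
All remaining values lie within [-16.05, 80.35].

82.6, 100.3, 111.1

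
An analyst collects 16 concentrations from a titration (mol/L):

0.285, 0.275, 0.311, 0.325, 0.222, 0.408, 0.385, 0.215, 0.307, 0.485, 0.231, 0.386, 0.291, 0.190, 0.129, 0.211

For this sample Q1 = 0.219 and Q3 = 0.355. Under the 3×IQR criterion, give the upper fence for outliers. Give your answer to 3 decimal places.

0.763

IQR = Q3 − Q1 = 0.355 − 0.219 = 0.136.
Lower fence = Q1 − 3·IQR = 0.219 − 0.408 = -0.189.
Upper fence = Q3 + 3·IQR = 0.355 + 0.408 = 0.763.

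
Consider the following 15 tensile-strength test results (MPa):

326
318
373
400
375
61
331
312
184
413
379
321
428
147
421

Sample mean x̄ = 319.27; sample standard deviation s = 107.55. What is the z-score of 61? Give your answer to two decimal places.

-2.40

z = (61 − 319.27) / 107.55 = -2.40.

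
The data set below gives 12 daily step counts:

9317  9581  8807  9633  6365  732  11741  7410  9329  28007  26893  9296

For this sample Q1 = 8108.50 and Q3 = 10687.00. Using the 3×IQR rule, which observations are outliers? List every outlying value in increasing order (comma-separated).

26893, 28007

IQR = Q3 − Q1 = 10687.00 − 8108.50 = 2578.50.
Lower fence = Q1 − 3·IQR = 8108.50 − 7735.50 = 373.00.
Upper fence = Q3 + 3·IQR = 10687.00 + 7735.50 = 18422.50.
26893 > 18422.50 → outlier.
28007 > 18422.50 → outlier.
All remaining values lie within [373.00, 18422.50].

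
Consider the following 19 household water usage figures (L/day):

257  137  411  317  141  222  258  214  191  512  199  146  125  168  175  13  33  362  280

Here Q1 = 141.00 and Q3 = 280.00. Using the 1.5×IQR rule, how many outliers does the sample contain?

1

IQR = 139.00; fences at 141.00 − 208.50 = -67.50 and 280.00 + 208.50 = 488.50.
Outside the cutoffs: 512.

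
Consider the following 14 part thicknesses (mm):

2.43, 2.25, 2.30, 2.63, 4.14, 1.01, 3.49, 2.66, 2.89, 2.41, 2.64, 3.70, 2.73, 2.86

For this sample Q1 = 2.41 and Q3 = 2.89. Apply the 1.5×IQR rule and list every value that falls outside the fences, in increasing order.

IQR = Q3 − Q1 = 2.89 − 2.41 = 0.48.
Lower fence = Q1 − 1.5·IQR = 2.41 − 0.72 = 1.69.
Upper fence = Q3 + 1.5·IQR = 2.89 + 0.72 = 3.61.
1.01 < 1.69 → outlier.
3.70 > 3.61 → outlier.
4.14 > 3.61 → outlier.
All remaining values lie within [1.69, 3.61].

1.01, 3.70, 4.14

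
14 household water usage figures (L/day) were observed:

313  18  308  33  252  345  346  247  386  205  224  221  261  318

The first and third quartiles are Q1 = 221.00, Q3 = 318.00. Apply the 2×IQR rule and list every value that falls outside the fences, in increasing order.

IQR = Q3 − Q1 = 318.00 − 221.00 = 97.00.
Lower fence = Q1 − 2·IQR = 221.00 − 194.00 = 27.00.
Upper fence = Q3 + 2·IQR = 318.00 + 194.00 = 512.00.
18 < 27.00 → outlier.
All remaining values lie within [27.00, 512.00].

18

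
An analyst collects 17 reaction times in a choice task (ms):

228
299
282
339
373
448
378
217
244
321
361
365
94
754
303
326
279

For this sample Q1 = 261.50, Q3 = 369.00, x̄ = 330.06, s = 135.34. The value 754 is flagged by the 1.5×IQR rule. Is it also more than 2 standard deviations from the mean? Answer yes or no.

z = (754 − 330.06) / 135.34 = 3.13.
|z| = 3.13 > 2.

yes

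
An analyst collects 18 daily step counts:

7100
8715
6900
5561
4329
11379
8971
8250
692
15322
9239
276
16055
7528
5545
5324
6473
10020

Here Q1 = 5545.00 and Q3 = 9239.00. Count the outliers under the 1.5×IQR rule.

2

IQR = 3694.00; fences at 5545.00 − 5541.00 = 4.00 and 9239.00 + 5541.00 = 14780.00.
Outside the cutoffs: 15322, 16055.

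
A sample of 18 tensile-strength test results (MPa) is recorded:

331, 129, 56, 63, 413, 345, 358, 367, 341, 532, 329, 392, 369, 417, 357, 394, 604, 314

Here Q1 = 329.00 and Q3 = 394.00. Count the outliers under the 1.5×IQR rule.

5

IQR = 65.00; fences at 329.00 − 97.50 = 231.50 and 394.00 + 97.50 = 491.50.
Outside the cutoffs: 56, 63, 129, 532, 604.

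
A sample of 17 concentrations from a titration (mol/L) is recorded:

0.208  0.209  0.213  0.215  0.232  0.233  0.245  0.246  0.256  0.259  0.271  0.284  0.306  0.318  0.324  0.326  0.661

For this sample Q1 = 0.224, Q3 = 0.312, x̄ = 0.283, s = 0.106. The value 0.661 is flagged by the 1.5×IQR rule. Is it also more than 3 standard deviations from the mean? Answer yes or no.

yes

z = (0.661 − 0.283) / 0.106 = 3.57.
|z| = 3.57 > 3.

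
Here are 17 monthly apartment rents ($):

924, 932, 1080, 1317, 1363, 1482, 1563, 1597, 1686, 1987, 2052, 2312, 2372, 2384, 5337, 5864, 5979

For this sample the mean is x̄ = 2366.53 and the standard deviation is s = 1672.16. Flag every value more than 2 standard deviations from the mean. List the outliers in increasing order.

Cutoffs at x̄ ± 2s: 2366.53 ± 2·1672.16 = [-977.79, 5710.85].
5864: z = 2.09, |z| > 2 → outlier.
5979: z = 2.16, |z| > 2 → outlier.
Every other value lies within [-977.79, 5710.85].

5864, 5979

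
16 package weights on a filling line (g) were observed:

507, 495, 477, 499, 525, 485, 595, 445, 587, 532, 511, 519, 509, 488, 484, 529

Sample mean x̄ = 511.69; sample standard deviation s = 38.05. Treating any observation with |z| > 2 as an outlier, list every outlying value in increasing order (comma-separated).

595

Cutoffs at x̄ ± 2s: 511.69 ± 2·38.05 = [435.59, 587.79].
595: z = 2.19, |z| > 2 → outlier.
Every other value lies within [435.59, 587.79].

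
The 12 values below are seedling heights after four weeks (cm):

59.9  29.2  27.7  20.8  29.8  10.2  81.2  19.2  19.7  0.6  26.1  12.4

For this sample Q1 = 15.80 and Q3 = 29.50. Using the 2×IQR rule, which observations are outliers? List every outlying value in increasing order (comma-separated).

IQR = Q3 − Q1 = 29.50 − 15.80 = 13.70.
Lower fence = Q1 − 2·IQR = 15.80 − 27.40 = -11.60.
Upper fence = Q3 + 2·IQR = 29.50 + 27.40 = 56.90.
59.9 > 56.90 → outlier.
81.2 > 56.90 → outlier.
All remaining values lie within [-11.60, 56.90].

59.9, 81.2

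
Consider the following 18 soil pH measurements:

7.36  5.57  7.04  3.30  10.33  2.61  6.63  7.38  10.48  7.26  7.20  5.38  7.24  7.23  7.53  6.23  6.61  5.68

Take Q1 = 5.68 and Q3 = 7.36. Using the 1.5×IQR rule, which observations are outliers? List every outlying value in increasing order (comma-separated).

2.61, 10.33, 10.48

IQR = Q3 − Q1 = 7.36 − 5.68 = 1.68.
Lower fence = Q1 − 1.5·IQR = 5.68 − 2.52 = 3.16.
Upper fence = Q3 + 1.5·IQR = 7.36 + 2.52 = 9.88.
2.61 < 3.16 → outlier.
10.33 > 9.88 → outlier.
10.48 > 9.88 → outlier.
All remaining values lie within [3.16, 9.88].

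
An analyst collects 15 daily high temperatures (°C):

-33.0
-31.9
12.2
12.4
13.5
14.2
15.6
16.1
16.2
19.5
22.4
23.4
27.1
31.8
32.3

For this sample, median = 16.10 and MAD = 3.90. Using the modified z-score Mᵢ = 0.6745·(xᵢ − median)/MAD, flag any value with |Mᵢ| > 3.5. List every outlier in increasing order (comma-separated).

-33.0, -31.9

|Mᵢ| > 3.5 ⇔ |xᵢ − 16.10| > 3.5·3.90/0.6745 = 20.24.
So outliers lie outside [-4.14, 36.34].
-33.0: M = -8.49 → outlier.
-31.9: M = -8.30 → outlier.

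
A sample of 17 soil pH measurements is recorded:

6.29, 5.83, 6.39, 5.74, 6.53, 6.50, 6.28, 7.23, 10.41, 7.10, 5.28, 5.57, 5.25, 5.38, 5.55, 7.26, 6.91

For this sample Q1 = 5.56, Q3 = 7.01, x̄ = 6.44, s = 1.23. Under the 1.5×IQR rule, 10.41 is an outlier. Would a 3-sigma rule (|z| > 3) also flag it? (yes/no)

yes

z = (10.41 − 6.44) / 1.23 = 3.23.
|z| = 3.23 > 3.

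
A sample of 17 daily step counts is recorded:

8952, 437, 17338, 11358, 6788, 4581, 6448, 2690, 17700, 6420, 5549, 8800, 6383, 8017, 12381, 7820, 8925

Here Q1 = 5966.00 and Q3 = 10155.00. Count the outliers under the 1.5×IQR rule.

2

IQR = 4189.00; fences at 5966.00 − 6283.50 = -317.50 and 10155.00 + 6283.50 = 16438.50.
Outside the cutoffs: 17338, 17700.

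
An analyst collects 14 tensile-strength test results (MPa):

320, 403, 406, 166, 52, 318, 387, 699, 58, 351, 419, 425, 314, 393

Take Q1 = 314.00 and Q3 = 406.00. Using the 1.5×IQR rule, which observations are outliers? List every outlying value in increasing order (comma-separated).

52, 58, 166, 699

IQR = Q3 − Q1 = 406.00 − 314.00 = 92.00.
Lower fence = Q1 − 1.5·IQR = 314.00 − 138.00 = 176.00.
Upper fence = Q3 + 1.5·IQR = 406.00 + 138.00 = 544.00.
52 < 176.00 → outlier.
58 < 176.00 → outlier.
166 < 176.00 → outlier.
699 > 544.00 → outlier.
All remaining values lie within [176.00, 544.00].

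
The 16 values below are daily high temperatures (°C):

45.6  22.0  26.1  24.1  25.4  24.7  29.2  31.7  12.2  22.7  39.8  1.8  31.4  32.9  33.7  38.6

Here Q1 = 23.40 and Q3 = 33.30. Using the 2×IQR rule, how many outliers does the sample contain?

1

IQR = 9.90; fences at 23.40 − 19.80 = 3.60 and 33.30 + 19.80 = 53.10.
Outside the cutoffs: 1.8.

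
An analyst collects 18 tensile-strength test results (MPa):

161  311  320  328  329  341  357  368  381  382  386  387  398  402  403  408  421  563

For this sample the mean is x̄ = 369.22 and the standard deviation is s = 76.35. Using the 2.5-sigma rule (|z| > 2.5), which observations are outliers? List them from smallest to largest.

Cutoffs at x̄ ± 2.5s: 369.22 ± 2.5·76.35 = [178.345, 560.095].
161: z = -2.73, |z| > 2.5 → outlier.
563: z = 2.54, |z| > 2.5 → outlier.
Every other value lies within [178.345, 560.095].

161, 563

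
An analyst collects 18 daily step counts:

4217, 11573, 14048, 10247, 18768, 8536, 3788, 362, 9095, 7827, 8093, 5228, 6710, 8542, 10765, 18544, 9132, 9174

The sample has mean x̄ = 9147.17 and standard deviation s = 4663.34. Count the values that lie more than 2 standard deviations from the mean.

Cutoffs: x̄ ± 2s = [-179.51, 18473.85].
Outside the cutoffs: 18544, 18768.

2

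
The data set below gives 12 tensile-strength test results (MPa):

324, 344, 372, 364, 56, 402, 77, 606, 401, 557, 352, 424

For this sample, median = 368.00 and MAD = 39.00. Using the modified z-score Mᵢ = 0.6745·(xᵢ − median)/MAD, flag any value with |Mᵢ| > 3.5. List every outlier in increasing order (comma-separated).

56, 77, 606

|Mᵢ| > 3.5 ⇔ |xᵢ − 368.00| > 3.5·39.00/0.6745 = 202.37.
So outliers lie outside [165.63, 570.37].
56: M = -5.40 → outlier.
77: M = -5.03 → outlier.
606: M = 4.12 → outlier.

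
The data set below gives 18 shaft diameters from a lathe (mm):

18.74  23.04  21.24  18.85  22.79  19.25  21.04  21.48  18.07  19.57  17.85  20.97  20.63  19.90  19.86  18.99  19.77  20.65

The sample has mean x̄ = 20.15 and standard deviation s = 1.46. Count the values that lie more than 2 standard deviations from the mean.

0

Cutoffs: x̄ ± 2s = [17.23, 23.07].
Every value lies within the cutoffs.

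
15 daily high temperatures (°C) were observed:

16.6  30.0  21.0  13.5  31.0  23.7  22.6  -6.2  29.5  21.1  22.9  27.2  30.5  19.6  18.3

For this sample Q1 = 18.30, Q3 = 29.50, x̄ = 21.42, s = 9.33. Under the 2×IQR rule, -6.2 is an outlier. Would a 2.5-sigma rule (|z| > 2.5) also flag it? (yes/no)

z = (-6.2 − 21.42) / 9.33 = -2.96.
|z| = 2.96 > 2.5.

yes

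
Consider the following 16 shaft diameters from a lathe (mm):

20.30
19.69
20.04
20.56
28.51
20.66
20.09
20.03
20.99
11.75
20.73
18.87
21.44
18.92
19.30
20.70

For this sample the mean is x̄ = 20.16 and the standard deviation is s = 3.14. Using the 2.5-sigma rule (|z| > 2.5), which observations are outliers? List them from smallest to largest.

11.75, 28.51

Cutoffs at x̄ ± 2.5s: 20.16 ± 2.5·3.14 = [12.31, 28.01].
11.75: z = -2.68, |z| > 2.5 → outlier.
28.51: z = 2.66, |z| > 2.5 → outlier.
Every other value lies within [12.31, 28.01].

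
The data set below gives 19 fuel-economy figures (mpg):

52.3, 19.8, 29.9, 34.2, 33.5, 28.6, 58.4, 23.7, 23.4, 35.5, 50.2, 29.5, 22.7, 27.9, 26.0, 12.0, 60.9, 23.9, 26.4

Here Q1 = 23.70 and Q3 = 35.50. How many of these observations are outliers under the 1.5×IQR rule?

2

IQR = 11.80; fences at 23.70 − 17.70 = 6.00 and 35.50 + 17.70 = 53.20.
Outside the cutoffs: 58.4, 60.9.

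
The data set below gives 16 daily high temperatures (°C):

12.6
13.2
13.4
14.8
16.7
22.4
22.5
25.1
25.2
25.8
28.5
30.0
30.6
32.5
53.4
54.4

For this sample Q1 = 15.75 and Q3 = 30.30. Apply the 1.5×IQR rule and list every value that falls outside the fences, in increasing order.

IQR = Q3 − Q1 = 30.30 − 15.75 = 14.55.
Lower fence = Q1 − 1.5·IQR = 15.75 − 21.825 = -6.075.
Upper fence = Q3 + 1.5·IQR = 30.30 + 21.825 = 52.125.
53.4 > 52.125 → outlier.
54.4 > 52.125 → outlier.
All remaining values lie within [-6.075, 52.125].

53.4, 54.4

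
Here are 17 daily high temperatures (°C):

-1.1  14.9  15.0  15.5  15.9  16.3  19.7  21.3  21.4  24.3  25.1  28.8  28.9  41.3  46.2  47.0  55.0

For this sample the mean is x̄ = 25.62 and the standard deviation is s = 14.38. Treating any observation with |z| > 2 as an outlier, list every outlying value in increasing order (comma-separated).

55.0

Cutoffs at x̄ ± 2s: 25.62 ± 2·14.38 = [-3.14, 54.38].
55.0: z = 2.04, |z| > 2 → outlier.
Every other value lies within [-3.14, 54.38].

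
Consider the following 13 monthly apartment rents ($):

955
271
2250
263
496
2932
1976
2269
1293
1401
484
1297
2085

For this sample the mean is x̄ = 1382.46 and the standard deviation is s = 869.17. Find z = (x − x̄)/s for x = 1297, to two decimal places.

-0.10

z = (1297 − 1382.46) / 869.17 = -0.10.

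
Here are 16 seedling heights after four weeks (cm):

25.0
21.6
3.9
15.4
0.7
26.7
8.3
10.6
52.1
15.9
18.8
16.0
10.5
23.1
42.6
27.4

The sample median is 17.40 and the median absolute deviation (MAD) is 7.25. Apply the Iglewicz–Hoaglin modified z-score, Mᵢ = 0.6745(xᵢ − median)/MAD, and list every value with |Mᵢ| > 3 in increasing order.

52.1

|Mᵢ| > 3 ⇔ |xᵢ − 17.40| > 3·7.25/0.6745 = 32.25.
So outliers lie outside [-14.85, 49.65].
52.1: M = 3.23 → outlier.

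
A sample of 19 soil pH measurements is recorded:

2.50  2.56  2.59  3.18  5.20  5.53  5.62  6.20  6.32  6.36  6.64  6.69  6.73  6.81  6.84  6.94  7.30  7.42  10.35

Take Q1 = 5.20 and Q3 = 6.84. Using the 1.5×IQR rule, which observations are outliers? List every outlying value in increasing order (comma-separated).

IQR = Q3 − Q1 = 6.84 − 5.20 = 1.64.
Lower fence = Q1 − 1.5·IQR = 5.20 − 2.46 = 2.74.
Upper fence = Q3 + 1.5·IQR = 6.84 + 2.46 = 9.30.
2.50 < 2.74 → outlier.
2.56 < 2.74 → outlier.
2.59 < 2.74 → outlier.
10.35 > 9.30 → outlier.
All remaining values lie within [2.74, 9.30].

2.50, 2.56, 2.59, 10.35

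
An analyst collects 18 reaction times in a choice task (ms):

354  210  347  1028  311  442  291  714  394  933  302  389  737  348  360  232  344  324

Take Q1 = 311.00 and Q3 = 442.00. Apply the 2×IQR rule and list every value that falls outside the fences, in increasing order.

714, 737, 933, 1028

IQR = Q3 − Q1 = 442.00 − 311.00 = 131.00.
Lower fence = Q1 − 2·IQR = 311.00 − 262.00 = 49.00.
Upper fence = Q3 + 2·IQR = 442.00 + 262.00 = 704.00.
714 > 704.00 → outlier.
737 > 704.00 → outlier.
933 > 704.00 → outlier.
1028 > 704.00 → outlier.
All remaining values lie within [49.00, 704.00].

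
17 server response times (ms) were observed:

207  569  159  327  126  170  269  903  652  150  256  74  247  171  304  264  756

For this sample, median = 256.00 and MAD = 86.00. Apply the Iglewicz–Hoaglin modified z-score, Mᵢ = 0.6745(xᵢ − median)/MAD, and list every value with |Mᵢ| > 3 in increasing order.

|Mᵢ| > 3 ⇔ |xᵢ − 256.00| > 3·86.00/0.6745 = 382.51.
So outliers lie outside [-126.51, 638.51].
652: M = 3.11 → outlier.
756: M = 3.92 → outlier.
903: M = 5.07 → outlier.

652, 756, 903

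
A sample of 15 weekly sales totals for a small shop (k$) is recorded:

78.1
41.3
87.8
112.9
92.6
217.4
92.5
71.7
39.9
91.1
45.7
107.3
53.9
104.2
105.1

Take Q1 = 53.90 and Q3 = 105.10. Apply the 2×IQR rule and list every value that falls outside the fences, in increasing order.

217.4

IQR = Q3 − Q1 = 105.10 − 53.90 = 51.20.
Lower fence = Q1 − 2·IQR = 53.90 − 102.40 = -48.50.
Upper fence = Q3 + 2·IQR = 105.10 + 102.40 = 207.50.
217.4 > 207.50 → outlier.
All remaining values lie within [-48.50, 207.50].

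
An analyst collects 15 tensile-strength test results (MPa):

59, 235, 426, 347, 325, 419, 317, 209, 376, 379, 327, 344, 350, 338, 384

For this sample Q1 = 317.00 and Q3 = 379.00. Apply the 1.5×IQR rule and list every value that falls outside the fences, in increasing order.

IQR = Q3 − Q1 = 379.00 − 317.00 = 62.00.
Lower fence = Q1 − 1.5·IQR = 317.00 − 93.00 = 224.00.
Upper fence = Q3 + 1.5·IQR = 379.00 + 93.00 = 472.00.
59 < 224.00 → outlier.
209 < 224.00 → outlier.
All remaining values lie within [224.00, 472.00].

59, 209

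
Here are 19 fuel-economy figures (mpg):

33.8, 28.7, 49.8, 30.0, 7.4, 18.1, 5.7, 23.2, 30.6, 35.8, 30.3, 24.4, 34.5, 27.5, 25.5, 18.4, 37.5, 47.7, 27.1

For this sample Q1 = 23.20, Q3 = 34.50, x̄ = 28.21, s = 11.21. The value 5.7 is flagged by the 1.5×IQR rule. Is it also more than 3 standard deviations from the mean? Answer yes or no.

no

z = (5.7 − 28.21) / 11.21 = -2.01.
|z| = 2.01 ≤ 3.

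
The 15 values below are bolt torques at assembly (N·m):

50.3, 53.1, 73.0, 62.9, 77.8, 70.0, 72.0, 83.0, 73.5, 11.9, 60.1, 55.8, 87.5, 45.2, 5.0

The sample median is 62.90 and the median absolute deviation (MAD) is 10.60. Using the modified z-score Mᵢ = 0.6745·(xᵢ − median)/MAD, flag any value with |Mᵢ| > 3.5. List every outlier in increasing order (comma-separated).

|Mᵢ| > 3.5 ⇔ |xᵢ − 62.90| > 3.5·10.60/0.6745 = 55.00.
So outliers lie outside [7.90, 117.90].
5.0: M = -3.68 → outlier.

5.0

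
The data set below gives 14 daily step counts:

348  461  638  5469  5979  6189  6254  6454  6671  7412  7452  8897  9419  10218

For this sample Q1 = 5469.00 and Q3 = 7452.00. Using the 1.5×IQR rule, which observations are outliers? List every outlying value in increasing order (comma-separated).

IQR = Q3 − Q1 = 7452.00 − 5469.00 = 1983.00.
Lower fence = Q1 − 1.5·IQR = 5469.00 − 2974.50 = 2494.50.
Upper fence = Q3 + 1.5·IQR = 7452.00 + 2974.50 = 10426.50.
348 < 2494.50 → outlier.
461 < 2494.50 → outlier.
638 < 2494.50 → outlier.
All remaining values lie within [2494.50, 10426.50].

348, 461, 638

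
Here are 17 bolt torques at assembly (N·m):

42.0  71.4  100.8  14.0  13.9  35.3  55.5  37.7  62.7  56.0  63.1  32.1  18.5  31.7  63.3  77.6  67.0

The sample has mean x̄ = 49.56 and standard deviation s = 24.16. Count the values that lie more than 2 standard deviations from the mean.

Cutoffs: x̄ ± 2s = [1.24, 97.88].
Outside the cutoffs: 100.8.

1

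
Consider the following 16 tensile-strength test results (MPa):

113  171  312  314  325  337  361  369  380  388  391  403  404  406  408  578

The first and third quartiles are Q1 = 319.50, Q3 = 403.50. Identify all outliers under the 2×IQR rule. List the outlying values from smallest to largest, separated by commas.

113, 578

IQR = Q3 − Q1 = 403.50 − 319.50 = 84.00.
Lower fence = Q1 − 2·IQR = 319.50 − 168.00 = 151.50.
Upper fence = Q3 + 2·IQR = 403.50 + 168.00 = 571.50.
113 < 151.50 → outlier.
578 > 571.50 → outlier.
All remaining values lie within [151.50, 571.50].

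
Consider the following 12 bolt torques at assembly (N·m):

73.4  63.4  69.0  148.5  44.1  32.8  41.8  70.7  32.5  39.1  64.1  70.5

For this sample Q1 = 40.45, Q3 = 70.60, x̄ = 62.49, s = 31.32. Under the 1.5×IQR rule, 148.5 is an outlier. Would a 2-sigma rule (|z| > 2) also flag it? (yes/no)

z = (148.5 − 62.49) / 31.32 = 2.75.
|z| = 2.75 > 2.

yes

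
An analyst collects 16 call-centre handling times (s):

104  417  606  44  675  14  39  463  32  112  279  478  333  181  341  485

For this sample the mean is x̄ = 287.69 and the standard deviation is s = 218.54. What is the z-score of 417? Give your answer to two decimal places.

z = (417 − 287.69) / 218.54 = 0.59.

0.59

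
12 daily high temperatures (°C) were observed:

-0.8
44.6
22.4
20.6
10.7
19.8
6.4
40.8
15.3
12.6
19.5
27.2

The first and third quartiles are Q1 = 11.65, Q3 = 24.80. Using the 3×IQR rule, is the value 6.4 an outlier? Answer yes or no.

IQR = Q3 − Q1 = 24.80 − 11.65 = 13.15.
Lower fence = Q1 − 3·IQR = 11.65 − 39.45 = -27.80.
Upper fence = Q3 + 3·IQR = 24.80 + 39.45 = 64.25.
6.4 lies within [-27.80, 64.25].

no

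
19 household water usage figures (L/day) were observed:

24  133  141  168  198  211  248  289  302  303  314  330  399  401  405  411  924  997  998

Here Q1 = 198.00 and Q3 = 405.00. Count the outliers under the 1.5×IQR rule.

IQR = 207.00; fences at 198.00 − 310.50 = -112.50 and 405.00 + 310.50 = 715.50.
Outside the cutoffs: 924, 997, 998.

3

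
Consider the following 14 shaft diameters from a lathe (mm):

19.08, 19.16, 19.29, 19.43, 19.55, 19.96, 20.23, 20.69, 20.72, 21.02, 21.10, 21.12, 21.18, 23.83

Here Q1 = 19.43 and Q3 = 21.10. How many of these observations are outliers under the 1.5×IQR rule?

1

IQR = 1.67; fences at 19.43 − 2.505 = 16.925 and 21.10 + 2.505 = 23.605.
Outside the cutoffs: 23.83.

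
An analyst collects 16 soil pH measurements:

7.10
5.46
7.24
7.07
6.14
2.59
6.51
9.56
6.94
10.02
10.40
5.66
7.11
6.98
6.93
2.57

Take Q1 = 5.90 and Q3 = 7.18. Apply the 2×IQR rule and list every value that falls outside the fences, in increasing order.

2.57, 2.59, 10.02, 10.40

IQR = Q3 − Q1 = 7.18 − 5.90 = 1.28.
Lower fence = Q1 − 2·IQR = 5.90 − 2.56 = 3.34.
Upper fence = Q3 + 2·IQR = 7.18 + 2.56 = 9.74.
2.57 < 3.34 → outlier.
2.59 < 3.34 → outlier.
10.02 > 9.74 → outlier.
10.40 > 9.74 → outlier.
All remaining values lie within [3.34, 9.74].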